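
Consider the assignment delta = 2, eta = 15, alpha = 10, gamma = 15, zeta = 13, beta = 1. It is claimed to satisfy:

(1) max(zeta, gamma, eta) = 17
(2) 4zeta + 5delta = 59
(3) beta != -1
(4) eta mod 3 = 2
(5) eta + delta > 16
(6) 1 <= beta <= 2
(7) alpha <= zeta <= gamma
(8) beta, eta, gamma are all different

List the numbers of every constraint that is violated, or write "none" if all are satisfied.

(1) max(13, 15, 15) = 15, not 17  FAIL
(2) 4zeta + 5delta = 4(13) + 5(2) = 62, not 59  FAIL
(3) beta = 1, and 1 ≠ -1  OK
(4) 15 mod 3 = 0, not 2  FAIL
(5) eta + delta = 15 + 2 = 17; 17 > 16  OK
(6) beta = 1 lies in [1, 2]  OK
(7) values 10 <= 13 <= 15  OK
(8) eta = gamma = 15, not all different  FAIL

Constraints 1, 2, 4, and 8 do not hold.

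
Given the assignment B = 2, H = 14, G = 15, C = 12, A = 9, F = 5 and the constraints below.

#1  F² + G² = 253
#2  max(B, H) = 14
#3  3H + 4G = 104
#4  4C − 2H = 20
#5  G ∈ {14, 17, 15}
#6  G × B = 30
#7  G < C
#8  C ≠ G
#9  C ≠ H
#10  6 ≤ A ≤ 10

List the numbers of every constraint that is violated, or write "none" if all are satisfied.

#1 F² + G² = 5² + 15² = 25 + 225 = 250, not 253  FAIL
#2 max(2, 14) = 14  OK
#3 3H + 4G = 3(14) + 4(15) = 102, not 104  FAIL
#4 4C − 2H = 4(12) − 2(14) = 20  OK
#5 G = 15 is in {14, 17, 15}  OK
#6 G × B = 15 × 2 = 30  OK
#7 G = 15, C = 12; 15 ≥ 12 (want <)  FAIL
#8 C = 12, G = 15; distinct  OK
#9 C = 12, H = 14; distinct  OK
#10 A = 9 lies in [6, 10]  OK

The assignment fails constraints 1, 3, and 7.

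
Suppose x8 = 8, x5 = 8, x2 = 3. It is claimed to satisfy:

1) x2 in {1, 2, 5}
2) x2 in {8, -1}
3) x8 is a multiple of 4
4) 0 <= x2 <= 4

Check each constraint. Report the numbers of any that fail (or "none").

Violated: 1 and 2.

1) x2 = 3 is not in {1, 2, 5} — fails.
2) x2 = 3 is not in {8, -1} — fails.
3) 8 / 4 = 2, so 4 divides 8 — holds.
4) x2 = 3 lies in [0, 4] — holds.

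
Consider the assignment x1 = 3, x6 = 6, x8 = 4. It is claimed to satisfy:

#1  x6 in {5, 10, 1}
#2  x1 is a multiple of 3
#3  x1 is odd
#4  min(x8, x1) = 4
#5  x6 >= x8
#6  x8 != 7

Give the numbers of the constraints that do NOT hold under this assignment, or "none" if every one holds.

#1 x6 = 6 is not in {5, 10, 1} — violated.
#2 3 / 3 = 1, so 3 divides 3 — OK.
#3 x1 = 3 is odd — OK.
#4 min(4, 3) = 3, not 4 — violated.
#5 x6 = 6, x8 = 4; 6 ≥ 4 — OK.
#6 x8 = 4, and 4 ≠ 7 — OK.

Constraints 1 and 4 are violated.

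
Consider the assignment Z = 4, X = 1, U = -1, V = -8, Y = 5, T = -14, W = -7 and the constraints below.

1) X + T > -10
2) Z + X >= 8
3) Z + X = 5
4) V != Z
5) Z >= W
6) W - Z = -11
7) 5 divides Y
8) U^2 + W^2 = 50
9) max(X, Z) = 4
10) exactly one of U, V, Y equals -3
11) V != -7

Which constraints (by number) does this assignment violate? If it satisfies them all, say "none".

1) X + T = 1 + (-14) = -13; -13 ≤ -10, bound -10 not met  fails
2) Z + X = 4 + 1 = 5; 5 < 8, bound 8 not met  fails
3) Z + X = 4 + 1 = 5  holds
4) V = -8, Z = 4; distinct  holds
5) Z = 4, W = -7; 4 ≥ -7  holds
6) W - Z = -7 - 4 = -11  holds
7) 5 / 5 = 1, so 5 divides 5  holds
8) U^2 + W^2 = (-1)^2 + (-7)^2 = 1 + 49 = 50  holds
9) max(1, 4) = 4  holds
10) U=-1, V=-8, Y=5; 0 of them equal -3, not exactly one  fails
11) V = -8, and -8 ≠ -7  holds

The assignment fails constraints 1, 2, 10.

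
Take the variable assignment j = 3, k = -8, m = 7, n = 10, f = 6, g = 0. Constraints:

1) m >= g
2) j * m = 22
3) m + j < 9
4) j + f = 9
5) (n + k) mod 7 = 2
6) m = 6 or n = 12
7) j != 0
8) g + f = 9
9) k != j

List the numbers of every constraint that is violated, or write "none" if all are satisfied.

1) m = 7, g = 0; 7 ≥ 0 — satisfied.
2) j * m = 3 * 7 = 21, not 22 — violated.
3) m + j = 7 + 3 = 10; 10 ≥ 9, bound 9 not met — violated.
4) j + f = 3 + 6 = 9 — satisfied.
5) n + k = 2; 2 mod 7 = 2 — satisfied.
6) m = 7 ≠ 6 and n = 10 ≠ 12; both disjuncts false — violated.
7) j = 3, and 3 ≠ 0 — satisfied.
8) g + f = 0 + 6 = 6, not 9 — violated.
9) k = -8, j = 3; distinct — satisfied.

No — constraints 2, 3, 6, 8 are not satisfied.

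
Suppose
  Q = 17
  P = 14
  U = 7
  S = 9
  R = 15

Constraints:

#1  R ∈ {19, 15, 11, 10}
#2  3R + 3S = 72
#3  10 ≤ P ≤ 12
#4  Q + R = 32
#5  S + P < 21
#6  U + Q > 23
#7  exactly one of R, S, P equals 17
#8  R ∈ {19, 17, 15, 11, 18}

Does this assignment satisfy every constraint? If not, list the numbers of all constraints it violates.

#1 R = 15 is in {19, 15, 11, 10}  ✔
#2 3R + 3S = 3(15) + 3(9) = 72  ✔
#3 P = 14 is outside [10, 12]  ✘
#4 Q + R = 17 + 15 = 32  ✔
#5 S + P = 9 + 14 = 23; 23 ≥ 21, bound 21 not met  ✘
#6 U + Q = 7 + 17 = 24; 24 > 23  ✔
#7 R=15, S=9, P=14; 0 of them equal 17, not exactly one  ✘
#8 R = 15 is in {19, 17, 15, 11, 18}  ✔

No — constraints 3, 5, and 7 are not satisfied.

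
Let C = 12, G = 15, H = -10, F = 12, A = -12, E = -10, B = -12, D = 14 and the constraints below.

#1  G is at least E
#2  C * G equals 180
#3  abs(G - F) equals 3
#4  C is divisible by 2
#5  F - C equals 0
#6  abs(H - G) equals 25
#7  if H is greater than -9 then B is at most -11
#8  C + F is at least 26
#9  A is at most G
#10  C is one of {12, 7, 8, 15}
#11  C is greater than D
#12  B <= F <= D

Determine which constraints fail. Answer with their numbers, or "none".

#1 G = 15, E = -10; 15 ≥ -10 — holds.
#2 C * G = 12 * 15 = 180 — holds.
#3 abs(15 - 12) = 3 — holds.
#4 12 / 2 = 6, so 2 divides 12 — holds.
#5 F - C = 12 - 12 = 0 — holds.
#6 abs(-10 - 15) = 25 — holds.
#7 H = -10, not > -9; antecedent false, conditional vacuously true — holds.
#8 C + F = 12 + 12 = 24; 24 < 26, bound 26 not met — does not hold.
#9 A = -12, G = 15; -12 ≤ 15 — holds.
#10 C = 12 is in {12, 7, 8, 15} — holds.
#11 C = 12, D = 14; 12 ≤ 14 (want >) — does not hold.
#12 values -12 <= 12 <= 14 — holds.

Constraints 8, 11 do not hold.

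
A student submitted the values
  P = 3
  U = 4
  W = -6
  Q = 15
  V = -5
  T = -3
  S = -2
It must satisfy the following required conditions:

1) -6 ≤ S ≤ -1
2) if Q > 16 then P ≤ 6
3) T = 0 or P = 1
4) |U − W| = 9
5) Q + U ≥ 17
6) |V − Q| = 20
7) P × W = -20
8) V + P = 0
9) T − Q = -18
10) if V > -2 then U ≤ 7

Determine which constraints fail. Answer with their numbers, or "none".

Constraints 3, 4, 7, 8 are violated.

1) S = -2 lies in [-6, -1] — OK.
2) Q = 15, not > 16; antecedent false, conditional vacuously true — OK.
3) T = -3 ≠ 0 and P = 3 ≠ 1; both disjuncts false — violated.
4) |4 − (-6)| = 10, not 9 — violated.
5) Q + U = 15 + 4 = 19; 19 ≥ 17 — OK.
6) |-5 − 15| = 20 — OK.
7) P × W = 3 × (-6) = -18, not -20 — violated.
8) V + P = -5 + 3 = -2, not 0 — violated.
9) T − Q = -3 − 15 = -18 — OK.
10) V = -5, not > -2; antecedent false, conditional vacuously true — OK.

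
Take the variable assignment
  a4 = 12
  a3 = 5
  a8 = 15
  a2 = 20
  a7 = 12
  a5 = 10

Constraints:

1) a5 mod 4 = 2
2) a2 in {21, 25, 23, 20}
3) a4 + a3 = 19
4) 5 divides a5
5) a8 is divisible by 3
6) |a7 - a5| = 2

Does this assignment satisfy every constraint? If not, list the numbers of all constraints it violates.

Violated: 3.

1) 10 mod 4 = 2  ✔
2) a2 = 20 is in {21, 25, 23, 20}  ✔
3) a4 + a3 = 12 + 5 = 17, not 19  ✘
4) 10 / 5 = 2, so 5 divides 10  ✔
5) 15 / 3 = 5, so 3 divides 15  ✔
6) |12 - 10| = 2  ✔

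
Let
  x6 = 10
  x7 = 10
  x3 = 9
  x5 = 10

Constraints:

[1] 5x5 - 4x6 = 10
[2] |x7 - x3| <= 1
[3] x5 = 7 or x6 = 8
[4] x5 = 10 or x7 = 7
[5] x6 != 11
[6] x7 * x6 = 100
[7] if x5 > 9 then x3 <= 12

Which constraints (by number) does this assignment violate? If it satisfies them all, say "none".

[1] 5x5 - 4x6 = 5(10) - 4(10) = 10 — OK.
[2] |10 - 9| = 1; 1 ≤ 1 — OK.
[3] x5 = 10 ≠ 7 and x6 = 10 ≠ 8; both disjuncts false — violated.
[4] x5 = 10 = 10 (first disjunct) — OK.
[5] x6 = 10, and 10 ≠ 11 — OK.
[6] x7 * x6 = 10 * 10 = 100 — OK.
[7] x5 = 10 > 9, so we need x3 ≤ 12; x3 = 9 ≤ 12 — OK.

Constraint 3 is violated.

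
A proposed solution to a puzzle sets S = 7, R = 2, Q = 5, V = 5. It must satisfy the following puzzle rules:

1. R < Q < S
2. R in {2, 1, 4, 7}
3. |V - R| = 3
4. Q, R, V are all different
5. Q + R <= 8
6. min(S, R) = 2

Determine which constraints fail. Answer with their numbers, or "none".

1. values 2 < 5 < 7 — satisfied.
2. R = 2 is in {2, 1, 4, 7} — satisfied.
3. |5 - 2| = 3 — satisfied.
4. Q = V = 5, not all different — violated.
5. Q + R = 5 + 2 = 7; 7 ≤ 8 — satisfied.
6. min(7, 2) = 2 — satisfied.

No — constraint 4 is not satisfied.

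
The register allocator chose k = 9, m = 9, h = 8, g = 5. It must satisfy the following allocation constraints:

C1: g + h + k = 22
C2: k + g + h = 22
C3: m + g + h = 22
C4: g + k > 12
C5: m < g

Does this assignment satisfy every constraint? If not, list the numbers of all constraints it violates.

C1: g + h + k = 5 + 8 + 9 = 22  holds
C2: k + g + h = 9 + 5 + 8 = 22  holds
C3: m + g + h = 9 + 5 + 8 = 22  holds
C4: g + k = 5 + 9 = 14; 14 > 12  holds
C5: m = 9, g = 5; 9 ≥ 5 (want <)  fails

Constraint 5 is violated.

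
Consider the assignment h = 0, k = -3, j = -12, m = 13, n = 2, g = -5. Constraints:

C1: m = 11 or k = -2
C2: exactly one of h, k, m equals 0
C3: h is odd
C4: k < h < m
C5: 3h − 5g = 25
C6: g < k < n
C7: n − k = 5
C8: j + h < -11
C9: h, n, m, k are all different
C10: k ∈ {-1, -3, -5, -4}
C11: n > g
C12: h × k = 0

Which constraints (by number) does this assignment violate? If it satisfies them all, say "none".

No — constraints 1, 3 are not satisfied.

C1: m = 13 ≠ 11 and k = -3 ≠ -2; both disjuncts false — violated.
C2: h=0, k=-3, m=13; 1 of them equals 0 — OK.
C3: h = 0 is even — violated.
C4: values -3 < 0 < 13 — OK.
C5: 3h − 5g = 3(0) − 5(-5) = 25 — OK.
C6: values -5 < -3 < 2 — OK.
C7: n − k = 2 − (-3) = 5 — OK.
C8: j + h = -12 + 0 = -12; -12 < -11 — OK.
C9: values 0, 2, 13, -3 are pairwise distinct — OK.
C10: k = -3 is in {-1, -3, -5, -4} — OK.
C11: n = 2, g = -5; 2 > -5 — OK.
C12: h × k = 0 × (-3) = 0 — OK.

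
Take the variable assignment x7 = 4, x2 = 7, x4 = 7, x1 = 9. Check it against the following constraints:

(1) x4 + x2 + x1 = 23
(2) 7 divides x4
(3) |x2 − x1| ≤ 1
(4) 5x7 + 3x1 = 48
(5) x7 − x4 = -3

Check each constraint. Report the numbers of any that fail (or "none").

Violated: 3, 4.

(1) x4 + x2 + x1 = 7 + 7 + 9 = 23 — holds.
(2) 7 / 7 = 1, so 7 divides 7 — holds.
(3) |7 − 9| = 2; 2 > 1, exceeds bound 1 — fails.
(4) 5x7 + 3x1 = 5(4) + 3(9) = 47, not 48 — fails.
(5) x7 − x4 = 4 − 7 = -3 — holds.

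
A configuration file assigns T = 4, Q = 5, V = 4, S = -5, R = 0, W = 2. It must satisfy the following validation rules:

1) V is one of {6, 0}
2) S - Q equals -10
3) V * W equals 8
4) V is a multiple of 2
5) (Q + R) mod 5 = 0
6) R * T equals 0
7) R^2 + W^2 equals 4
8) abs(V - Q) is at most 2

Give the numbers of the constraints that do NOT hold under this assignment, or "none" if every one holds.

1) V = 4 is not in {6, 0} — does not hold.
2) S - Q = -5 - 5 = -10 — holds.
3) V * W = 4 * 2 = 8 — holds.
4) 4 / 2 = 2, so 2 divides 4 — holds.
5) Q + R = 5; 5 mod 5 = 0 — holds.
6) R * T = 0 * 4 = 0 — holds.
7) R^2 + W^2 = 0^2 + 2^2 = 0 + 4 = 4 — holds.
8) abs(4 - 5) = 1; 1 ≤ 2 — holds.

Violated: 1.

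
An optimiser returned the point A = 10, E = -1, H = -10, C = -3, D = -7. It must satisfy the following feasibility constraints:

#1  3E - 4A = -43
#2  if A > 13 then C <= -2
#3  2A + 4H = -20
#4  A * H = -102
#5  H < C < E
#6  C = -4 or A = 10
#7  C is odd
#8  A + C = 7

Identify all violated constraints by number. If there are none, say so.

No — constraint 4 is not satisfied.

#1 3E - 4A = 3(-1) - 4(10) = -43 — OK.
#2 A = 10, not > 13; antecedent false, conditional vacuously true — OK.
#3 2A + 4H = 2(10) + 4(-10) = -20 — OK.
#4 A * H = 10 * (-10) = -100, not -102 — violated.
#5 values -10 < -3 < -1 — OK.
#6 C = -3 ≠ -4, but A = 10 = 10 (second disjunct) — OK.
#7 C = -3 is odd — OK.
#8 A + C = 10 + (-3) = 7 — OK.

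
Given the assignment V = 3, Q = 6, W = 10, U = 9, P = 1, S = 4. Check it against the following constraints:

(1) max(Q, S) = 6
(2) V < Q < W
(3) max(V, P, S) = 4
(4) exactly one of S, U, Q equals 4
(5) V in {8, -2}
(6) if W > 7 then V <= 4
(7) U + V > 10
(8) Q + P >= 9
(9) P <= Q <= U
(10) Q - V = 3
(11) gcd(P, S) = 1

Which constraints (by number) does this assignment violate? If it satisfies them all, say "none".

The assignment fails constraints 5, 8.

(1) max(6, 4) = 6 — holds.
(2) values 3 < 6 < 10 — holds.
(3) max(3, 1, 4) = 4 — holds.
(4) S=4, U=9, Q=6; 1 of them equals 4 — holds.
(5) V = 3 is not in {8, -2} — does not hold.
(6) W = 10 > 7, so we need V ≤ 4; V = 3 ≤ 4 — holds.
(7) U + V = 9 + 3 = 12; 12 > 10 — holds.
(8) Q + P = 6 + 1 = 7; 7 < 9, bound 9 not met — does not hold.
(9) values 1 <= 6 <= 9 — holds.
(10) Q - V = 6 - 3 = 3 — holds.
(11) gcd(1, 4) = 1 — holds.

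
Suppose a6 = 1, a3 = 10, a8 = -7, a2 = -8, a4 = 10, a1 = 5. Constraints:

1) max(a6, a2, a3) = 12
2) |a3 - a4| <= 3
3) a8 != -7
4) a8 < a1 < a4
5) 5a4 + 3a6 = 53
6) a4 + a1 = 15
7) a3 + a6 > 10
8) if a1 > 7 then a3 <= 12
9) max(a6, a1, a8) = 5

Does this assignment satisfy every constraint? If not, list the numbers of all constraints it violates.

1) max(1, -8, 10) = 10, not 12  no
2) |10 - 10| = 0; 0 ≤ 3  yes
3) a8 = -7, but -7 is required to differ  no
4) values -7 < 5 < 10  yes
5) 5a4 + 3a6 = 5(10) + 3(1) = 53  yes
6) a4 + a1 = 10 + 5 = 15  yes
7) a3 + a6 = 10 + 1 = 11; 11 > 10  yes
8) a1 = 5, not > 7; antecedent false, conditional vacuously true  yes
9) max(1, 5, -7) = 5  yes

Violated: 1 and 3.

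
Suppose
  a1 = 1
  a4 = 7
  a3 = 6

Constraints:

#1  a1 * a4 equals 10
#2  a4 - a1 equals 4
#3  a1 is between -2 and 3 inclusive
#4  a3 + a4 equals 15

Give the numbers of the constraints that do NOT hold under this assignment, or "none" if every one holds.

Constraints 1, 2, and 4 are violated.

#1 a1 * a4 = 1 * 7 = 7, not 10  FAIL
#2 a4 - a1 = 7 - 1 = 6, not 4  FAIL
#3 a1 = 1 lies in [-2, 3]  OK
#4 a3 + a4 = 6 + 7 = 13, not 15  FAIL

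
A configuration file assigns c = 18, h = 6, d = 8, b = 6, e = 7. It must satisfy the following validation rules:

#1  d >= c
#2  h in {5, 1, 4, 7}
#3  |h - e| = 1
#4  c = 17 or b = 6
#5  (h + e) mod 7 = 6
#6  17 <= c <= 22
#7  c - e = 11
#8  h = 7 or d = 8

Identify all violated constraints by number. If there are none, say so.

The assignment fails constraints 1, 2.

#1 d = 8, c = 18; 8 < 18 (want ≥) — fails.
#2 h = 6 is not in {5, 1, 4, 7} — fails.
#3 |6 - 7| = 1 — holds.
#4 c = 18 ≠ 17, but b = 6 = 6 (second disjunct) — holds.
#5 h + e = 13; 13 mod 7 = 6 — holds.
#6 c = 18 lies in [17, 22] — holds.
#7 c - e = 18 - 7 = 11 — holds.
#8 h = 6 ≠ 7, but d = 8 = 8 (second disjunct) — holds.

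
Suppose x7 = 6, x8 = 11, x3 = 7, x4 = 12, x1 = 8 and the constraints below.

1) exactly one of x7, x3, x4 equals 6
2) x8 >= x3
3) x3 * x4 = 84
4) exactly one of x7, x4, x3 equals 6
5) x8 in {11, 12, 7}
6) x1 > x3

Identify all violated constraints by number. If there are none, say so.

No violations.

1) x7=6, x3=7, x4=12; 1 of them equals 6 — OK.
2) x8 = 11, x3 = 7; 11 ≥ 7 — OK.
3) x3 * x4 = 7 * 12 = 84 — OK.
4) x7=6, x4=12, x3=7; 1 of them equals 6 — OK.
5) x8 = 11 is in {11, 12, 7} — OK.
6) x1 = 8, x3 = 7; 8 > 7 — OK.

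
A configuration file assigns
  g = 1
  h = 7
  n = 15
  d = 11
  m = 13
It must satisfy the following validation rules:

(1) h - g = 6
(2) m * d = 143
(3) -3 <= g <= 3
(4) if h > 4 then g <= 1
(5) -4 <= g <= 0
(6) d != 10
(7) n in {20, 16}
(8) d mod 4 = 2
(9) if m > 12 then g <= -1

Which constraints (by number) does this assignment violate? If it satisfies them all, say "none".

Constraints 5, 7, 8, 9 do not hold.

(1) h - g = 7 - 1 = 6  OK
(2) m * d = 13 * 11 = 143  OK
(3) g = 1 lies in [-3, 3]  OK
(4) h = 7 > 4, so we need g ≤ 1; g = 1 ≤ 1  OK
(5) g = 1 is outside [-4, 0]  FAIL
(6) d = 11, and 11 ≠ 10  OK
(7) n = 15 is not in {20, 16}  FAIL
(8) 11 mod 4 = 3, not 2  FAIL
(9) m = 13 > 12, so we need g ≤ -1; but g = 1 > -1  FAIL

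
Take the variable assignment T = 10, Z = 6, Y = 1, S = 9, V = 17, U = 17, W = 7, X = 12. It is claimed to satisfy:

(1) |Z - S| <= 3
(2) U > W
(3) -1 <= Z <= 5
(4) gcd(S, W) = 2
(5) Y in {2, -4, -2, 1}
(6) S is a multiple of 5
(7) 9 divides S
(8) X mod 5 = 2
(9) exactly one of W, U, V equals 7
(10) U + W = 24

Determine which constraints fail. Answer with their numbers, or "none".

Violated: 3, 4, and 6.

(1) |6 - 9| = 3; 3 ≤ 3 — satisfied.
(2) U = 17, W = 7; 17 > 7 — satisfied.
(3) Z = 6 is outside [-1, 5] — violated.
(4) gcd(9, 7) = 1, not 2 — violated.
(5) Y = 1 is in {2, -4, -2, 1} — satisfied.
(6) 9 = 5*1 + 4, so 5 does not divide 9 — violated.
(7) 9 / 9 = 1, so 9 divides 9 — satisfied.
(8) 12 mod 5 = 2 — satisfied.
(9) W=7, U=17, V=17; 1 of them equals 7 — satisfied.
(10) U + W = 17 + 7 = 24 — satisfied.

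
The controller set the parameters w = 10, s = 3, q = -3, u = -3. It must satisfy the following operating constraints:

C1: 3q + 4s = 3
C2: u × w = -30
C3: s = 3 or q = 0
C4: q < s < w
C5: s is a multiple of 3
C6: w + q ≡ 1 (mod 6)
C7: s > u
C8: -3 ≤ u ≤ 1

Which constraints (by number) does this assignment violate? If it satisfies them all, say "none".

C1: 3q + 4s = 3(-3) + 4(3) = 3 — satisfied.
C2: u × w = -3 × 10 = -30 — satisfied.
C3: s = 3 = 3 (first disjunct) — satisfied.
C4: values -3 < 3 < 10 — satisfied.
C5: 3 / 3 = 1, so 3 divides 3 — satisfied.
C6: w + q = 7; 7 mod 6 = 1 — satisfied.
C7: s = 3, u = -3; 3 > -3 — satisfied.
C8: u = -3 lies in [-3, 1] — satisfied.

All constraints are satisfied.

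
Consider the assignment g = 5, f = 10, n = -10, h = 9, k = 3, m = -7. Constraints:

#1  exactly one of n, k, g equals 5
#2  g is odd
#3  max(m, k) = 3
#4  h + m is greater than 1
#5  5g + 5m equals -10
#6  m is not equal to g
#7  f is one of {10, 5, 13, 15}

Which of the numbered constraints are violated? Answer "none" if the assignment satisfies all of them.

The assignment satisfies every constraint.

#1 n=-10, k=3, g=5; 1 of them equals 5  OK
#2 g = 5 is odd  OK
#3 max(-7, 3) = 3  OK
#4 h + m = 9 + (-7) = 2; 2 > 1  OK
#5 5g + 5m = 5(5) + 5(-7) = -10  OK
#6 m = -7, g = 5; distinct  OK
#7 f = 10 is in {10, 5, 13, 15}  OK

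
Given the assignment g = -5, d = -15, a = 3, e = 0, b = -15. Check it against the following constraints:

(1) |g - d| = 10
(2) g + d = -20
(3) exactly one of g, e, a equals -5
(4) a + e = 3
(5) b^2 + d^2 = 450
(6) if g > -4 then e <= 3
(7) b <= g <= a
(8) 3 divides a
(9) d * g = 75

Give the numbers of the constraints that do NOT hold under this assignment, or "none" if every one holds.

(1) |-5 - (-15)| = 10  ✔
(2) g + d = -5 + (-15) = -20  ✔
(3) g=-5, e=0, a=3; 1 of them equals -5  ✔
(4) a + e = 3 + 0 = 3  ✔
(5) b^2 + d^2 = (-15)^2 + (-15)^2 = 225 + 225 = 450  ✔
(6) g = -5, not > -4; antecedent false, conditional vacuously true  ✔
(7) values -15 <= -5 <= 3  ✔
(8) 3 / 3 = 1, so 3 divides 3  ✔
(9) d * g = -15 * (-5) = 75  ✔

Yes — all constraints hold.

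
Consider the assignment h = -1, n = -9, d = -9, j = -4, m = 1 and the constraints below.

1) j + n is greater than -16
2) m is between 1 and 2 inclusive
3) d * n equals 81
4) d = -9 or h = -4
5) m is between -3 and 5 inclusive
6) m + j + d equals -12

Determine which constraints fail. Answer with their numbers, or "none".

All constraints are satisfied.

1) j + n = -4 + (-9) = -13; -13 > -16 — OK.
2) m = 1 lies in [1, 2] — OK.
3) d * n = -9 * (-9) = 81 — OK.
4) d = -9 = -9 (first disjunct) — OK.
5) m = 1 lies in [-3, 5] — OK.
6) m + j + d = 1 + (-4) + (-9) = -12 — OK.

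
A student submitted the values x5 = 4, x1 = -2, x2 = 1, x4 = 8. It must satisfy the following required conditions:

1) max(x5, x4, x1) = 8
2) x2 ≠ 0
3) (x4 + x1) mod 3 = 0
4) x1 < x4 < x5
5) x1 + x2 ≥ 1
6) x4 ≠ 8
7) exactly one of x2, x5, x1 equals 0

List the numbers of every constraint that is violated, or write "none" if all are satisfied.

Constraints 4, 5, 6, 7 are violated.

1) max(4, 8, -2) = 8 — holds.
2) x2 = 1, and 1 ≠ 0 — holds.
3) x4 + x1 = 6; 6 mod 3 = 0 — holds.
4) values -2, 8, 4; x4 = 8 is not < x5 = 4 — fails.
5) x1 + x2 = -2 + 1 = -1; -1 < 1, bound 1 not met — fails.
6) x4 = 8, but 8 is required to differ — fails.
7) x2=1, x5=4, x1=-2; 0 of them equal 0, not exactly one — fails.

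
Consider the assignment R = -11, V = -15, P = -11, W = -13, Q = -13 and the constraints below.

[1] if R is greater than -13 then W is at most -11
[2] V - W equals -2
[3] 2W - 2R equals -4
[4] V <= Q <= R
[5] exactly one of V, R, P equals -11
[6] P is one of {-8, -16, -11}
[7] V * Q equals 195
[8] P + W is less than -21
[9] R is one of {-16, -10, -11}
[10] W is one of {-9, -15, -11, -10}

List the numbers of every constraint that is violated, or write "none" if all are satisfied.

[1] R = -11 > -13, so we need W ≤ -11; W = -13 ≤ -11 — holds.
[2] V - W = -15 - (-13) = -2 — holds.
[3] 2W - 2R = 2(-13) - 2(-11) = -4 — holds.
[4] values -15 <= -13 <= -11 — holds.
[5] V=-15, R=-11, P=-11; 2 of them equal -11, not exactly one — does not hold.
[6] P = -11 is in {-8, -16, -11} — holds.
[7] V * Q = -15 * (-13) = 195 — holds.
[8] P + W = -11 + (-13) = -24; -24 < -21 — holds.
[9] R = -11 is in {-16, -10, -11} — holds.
[10] W = -13 is not in {-9, -15, -11, -10} — does not hold.

Violated: 5 and 10.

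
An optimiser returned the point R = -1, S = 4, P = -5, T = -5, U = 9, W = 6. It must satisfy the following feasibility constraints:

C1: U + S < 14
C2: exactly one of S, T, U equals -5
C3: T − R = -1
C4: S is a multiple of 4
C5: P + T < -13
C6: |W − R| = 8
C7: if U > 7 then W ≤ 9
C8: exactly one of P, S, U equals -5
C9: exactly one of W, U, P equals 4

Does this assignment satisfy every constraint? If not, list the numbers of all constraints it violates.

C1: U + S = 9 + 4 = 13; 13 < 14  yes
C2: S=4, T=-5, U=9; 1 of them equals -5  yes
C3: T − R = -5 − (-1) = -4, not -1  no
C4: 4 / 4 = 1, so 4 divides 4  yes
C5: P + T = -5 + (-5) = -10; -10 ≥ -13, bound -13 not met  no
C6: |6 − (-1)| = 7, not 8  no
C7: U = 9 > 7, so we need W ≤ 9; W = 6 ≤ 9  yes
C8: P=-5, S=4, U=9; 1 of them equals -5  yes
C9: W=6, U=9, P=-5; 0 of them equal 4, not exactly one  no

Constraints 3, 5, 6, and 9 are violated.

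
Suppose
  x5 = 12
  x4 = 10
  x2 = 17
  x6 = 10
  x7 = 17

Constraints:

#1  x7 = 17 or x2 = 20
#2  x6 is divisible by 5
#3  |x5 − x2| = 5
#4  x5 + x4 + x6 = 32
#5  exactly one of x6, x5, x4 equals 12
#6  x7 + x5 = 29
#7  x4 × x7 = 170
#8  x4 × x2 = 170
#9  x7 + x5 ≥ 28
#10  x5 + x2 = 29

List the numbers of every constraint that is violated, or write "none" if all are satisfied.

#1 x7 = 17 = 17 (first disjunct)  OK
#2 10 / 5 = 2, so 5 divides 10  OK
#3 |12 − 17| = 5  OK
#4 x5 + x4 + x6 = 12 + 10 + 10 = 32  OK
#5 x6=10, x5=12, x4=10; 1 of them equals 12  OK
#6 x7 + x5 = 17 + 12 = 29  OK
#7 x4 × x7 = 10 × 17 = 170  OK
#8 x4 × x2 = 10 × 17 = 170  OK
#9 x7 + x5 = 17 + 12 = 29; 29 ≥ 28  OK
#10 x5 + x2 = 12 + 17 = 29  OK

None — every constraint holds.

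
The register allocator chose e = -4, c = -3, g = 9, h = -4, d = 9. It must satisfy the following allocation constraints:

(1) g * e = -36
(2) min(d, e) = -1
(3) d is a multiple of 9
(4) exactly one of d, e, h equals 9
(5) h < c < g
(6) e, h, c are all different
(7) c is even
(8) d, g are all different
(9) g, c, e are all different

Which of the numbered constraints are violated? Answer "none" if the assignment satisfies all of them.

Constraints 2, 6, 7, 8 are violated.

(1) g * e = 9 * (-4) = -36 — holds.
(2) min(9, -4) = -4, not -1 — does not hold.
(3) 9 / 9 = 1, so 9 divides 9 — holds.
(4) d=9, e=-4, h=-4; 1 of them equals 9 — holds.
(5) values -4 < -3 < 9 — holds.
(6) e = h = -4, not all different — does not hold.
(7) c = -3 is odd — does not hold.
(8) d = g = 9, not all different — does not hold.
(9) values 9, -3, -4 are pairwise distinct — holds.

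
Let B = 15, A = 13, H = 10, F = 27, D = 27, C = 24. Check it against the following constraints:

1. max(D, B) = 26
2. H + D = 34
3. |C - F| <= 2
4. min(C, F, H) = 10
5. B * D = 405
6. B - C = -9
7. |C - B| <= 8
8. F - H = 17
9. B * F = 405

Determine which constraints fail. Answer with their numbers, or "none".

No — constraints 1, 2, 3, and 7 are not satisfied.

1. max(27, 15) = 27, not 26  fails
2. H + D = 10 + 27 = 37, not 34  fails
3. |24 - 27| = 3; 3 > 2, exceeds bound 2  fails
4. min(24, 27, 10) = 10  holds
5. B * D = 15 * 27 = 405  holds
6. B - C = 15 - 24 = -9  holds
7. |24 - 15| = 9; 9 > 8, exceeds bound 8  fails
8. F - H = 27 - 10 = 17  holds
9. B * F = 15 * 27 = 405  holds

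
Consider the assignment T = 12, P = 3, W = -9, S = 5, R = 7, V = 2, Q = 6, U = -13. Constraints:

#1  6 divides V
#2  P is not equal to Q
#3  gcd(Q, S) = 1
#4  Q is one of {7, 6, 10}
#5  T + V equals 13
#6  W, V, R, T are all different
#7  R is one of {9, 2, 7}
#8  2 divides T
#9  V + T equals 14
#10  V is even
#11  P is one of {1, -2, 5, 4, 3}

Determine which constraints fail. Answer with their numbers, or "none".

Constraints 1 and 5 are violated.

#1 2 = 6*0 + 2, so 6 does not divide 2  fails
#2 P = 3, Q = 6; distinct  holds
#3 gcd(6, 5) = 1  holds
#4 Q = 6 is in {7, 6, 10}  holds
#5 T + V = 12 + 2 = 14, not 13  fails
#6 values -9, 2, 7, 12 are pairwise distinct  holds
#7 R = 7 is in {9, 2, 7}  holds
#8 12 / 2 = 6, so 2 divides 12  holds
#9 V + T = 2 + 12 = 14  holds
#10 V = 2 is even  holds
#11 P = 3 is in {1, -2, 5, 4, 3}  holds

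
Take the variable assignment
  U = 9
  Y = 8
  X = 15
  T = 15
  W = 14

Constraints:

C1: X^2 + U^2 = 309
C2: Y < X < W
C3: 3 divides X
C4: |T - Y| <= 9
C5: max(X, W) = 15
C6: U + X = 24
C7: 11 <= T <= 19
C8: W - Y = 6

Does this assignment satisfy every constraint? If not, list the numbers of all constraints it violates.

C1: X^2 + U^2 = 15^2 + 9^2 = 225 + 81 = 306, not 309 — does not hold.
C2: values 8, 15, 14; X = 15 is not < W = 14 — does not hold.
C3: 15 / 3 = 5, so 3 divides 15 — holds.
C4: |15 - 8| = 7; 7 ≤ 9 — holds.
C5: max(15, 14) = 15 — holds.
C6: U + X = 9 + 15 = 24 — holds.
C7: T = 15 lies in [11, 19] — holds.
C8: W - Y = 14 - 8 = 6 — holds.

No — constraints 1 and 2 are not satisfied.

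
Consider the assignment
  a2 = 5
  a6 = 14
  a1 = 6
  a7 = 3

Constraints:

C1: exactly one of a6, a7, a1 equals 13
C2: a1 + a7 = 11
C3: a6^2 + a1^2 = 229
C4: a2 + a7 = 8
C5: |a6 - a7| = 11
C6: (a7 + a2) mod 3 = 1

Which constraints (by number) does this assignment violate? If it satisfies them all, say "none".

C1: a6=14, a7=3, a1=6; 0 of them equal 13, not exactly one — violated.
C2: a1 + a7 = 6 + 3 = 9, not 11 — violated.
C3: a6^2 + a1^2 = 14^2 + 6^2 = 196 + 36 = 232, not 229 — violated.
C4: a2 + a7 = 5 + 3 = 8 — satisfied.
C5: |14 - 3| = 11 — satisfied.
C6: a7 + a2 = 8; 8 mod 3 = 2, not 1 — violated.

Constraints 1, 2, 3, and 6 are violated.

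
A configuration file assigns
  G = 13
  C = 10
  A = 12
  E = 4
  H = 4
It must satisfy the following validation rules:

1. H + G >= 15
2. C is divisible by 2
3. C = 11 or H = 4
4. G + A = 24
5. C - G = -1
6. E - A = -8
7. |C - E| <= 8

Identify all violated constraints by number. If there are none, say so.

1. H + G = 4 + 13 = 17; 17 ≥ 15  OK
2. 10 / 2 = 5, so 2 divides 10  OK
3. C = 10 ≠ 11, but H = 4 = 4 (second disjunct)  OK
4. G + A = 13 + 12 = 25, not 24  FAIL
5. C - G = 10 - 13 = -3, not -1  FAIL
6. E - A = 4 - 12 = -8  OK
7. |10 - 4| = 6; 6 ≤ 8  OK

No — constraints 4, 5 are not satisfied.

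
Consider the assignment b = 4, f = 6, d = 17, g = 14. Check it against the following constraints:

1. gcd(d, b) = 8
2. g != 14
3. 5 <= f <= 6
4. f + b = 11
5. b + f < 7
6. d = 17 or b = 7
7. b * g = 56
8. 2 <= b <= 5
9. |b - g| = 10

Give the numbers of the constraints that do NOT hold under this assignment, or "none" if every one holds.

1. gcd(17, 4) = 1, not 8 — does not hold.
2. g = 14, but 14 is required to differ — does not hold.
3. f = 6 lies in [5, 6] — holds.
4. f + b = 6 + 4 = 10, not 11 — does not hold.
5. b + f = 4 + 6 = 10; 10 ≥ 7, bound 7 not met — does not hold.
6. d = 17 = 17 (first disjunct) — holds.
7. b * g = 4 * 14 = 56 — holds.
8. b = 4 lies in [2, 5] — holds.
9. |4 - 14| = 10 — holds.

Violated: 1, 2, 4, 5.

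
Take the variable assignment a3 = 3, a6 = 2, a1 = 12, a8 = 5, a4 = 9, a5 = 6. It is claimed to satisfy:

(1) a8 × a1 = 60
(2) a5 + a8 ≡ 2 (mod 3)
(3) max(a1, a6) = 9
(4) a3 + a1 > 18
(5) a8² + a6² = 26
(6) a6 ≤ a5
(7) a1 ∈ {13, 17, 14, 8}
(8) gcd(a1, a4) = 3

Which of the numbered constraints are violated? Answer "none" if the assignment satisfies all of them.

Constraints 3, 4, 5, and 7 are violated.

(1) a8 × a1 = 5 × 12 = 60 — holds.
(2) a5 + a8 = 11; 11 mod 3 = 2 — holds.
(3) max(12, 2) = 12, not 9 — does not hold.
(4) a3 + a1 = 3 + 12 = 15; 15 ≤ 18, bound 18 not met — does not hold.
(5) a8² + a6² = 5² + 2² = 25 + 4 = 29, not 26 — does not hold.
(6) a6 = 2, a5 = 6; 2 ≤ 6 — holds.
(7) a1 = 12 is not in {13, 17, 14, 8} — does not hold.
(8) gcd(12, 9) = 3 — holds.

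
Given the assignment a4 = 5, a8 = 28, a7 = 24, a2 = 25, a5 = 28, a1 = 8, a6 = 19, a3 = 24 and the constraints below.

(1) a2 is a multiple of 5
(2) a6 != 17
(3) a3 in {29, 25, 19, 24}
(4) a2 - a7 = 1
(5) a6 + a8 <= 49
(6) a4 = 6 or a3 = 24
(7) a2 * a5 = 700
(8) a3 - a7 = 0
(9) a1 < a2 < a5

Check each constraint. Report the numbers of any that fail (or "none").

No violations.

(1) 25 / 5 = 5, so 5 divides 25  ✔
(2) a6 = 19, and 19 ≠ 17  ✔
(3) a3 = 24 is in {29, 25, 19, 24}  ✔
(4) a2 - a7 = 25 - 24 = 1  ✔
(5) a6 + a8 = 19 + 28 = 47; 47 ≤ 49  ✔
(6) a4 = 5 ≠ 6, but a3 = 24 = 24 (second disjunct)  ✔
(7) a2 * a5 = 25 * 28 = 700  ✔
(8) a3 - a7 = 24 - 24 = 0  ✔
(9) values 8 < 25 < 28  ✔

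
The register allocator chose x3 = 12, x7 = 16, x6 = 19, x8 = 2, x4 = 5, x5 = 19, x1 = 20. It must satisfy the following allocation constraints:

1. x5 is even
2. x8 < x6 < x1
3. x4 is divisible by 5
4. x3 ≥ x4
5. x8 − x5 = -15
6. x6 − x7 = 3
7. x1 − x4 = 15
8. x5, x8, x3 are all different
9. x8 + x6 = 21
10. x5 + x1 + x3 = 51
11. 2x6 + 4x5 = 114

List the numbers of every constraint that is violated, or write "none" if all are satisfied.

1. x5 = 19 is odd — fails.
2. values 2 < 19 < 20 — holds.
3. 5 / 5 = 1, so 5 divides 5 — holds.
4. x3 = 12, x4 = 5; 12 ≥ 5 — holds.
5. x8 − x5 = 2 − 19 = -17, not -15 — fails.
6. x6 − x7 = 19 − 16 = 3 — holds.
7. x1 − x4 = 20 − 5 = 15 — holds.
8. values 19, 2, 12 are pairwise distinct — holds.
9. x8 + x6 = 2 + 19 = 21 — holds.
10. x5 + x1 + x3 = 19 + 20 + 12 = 51 — holds.
11. 2x6 + 4x5 = 2(19) + 4(19) = 114 — holds.

Constraints 1, 5 do not hold.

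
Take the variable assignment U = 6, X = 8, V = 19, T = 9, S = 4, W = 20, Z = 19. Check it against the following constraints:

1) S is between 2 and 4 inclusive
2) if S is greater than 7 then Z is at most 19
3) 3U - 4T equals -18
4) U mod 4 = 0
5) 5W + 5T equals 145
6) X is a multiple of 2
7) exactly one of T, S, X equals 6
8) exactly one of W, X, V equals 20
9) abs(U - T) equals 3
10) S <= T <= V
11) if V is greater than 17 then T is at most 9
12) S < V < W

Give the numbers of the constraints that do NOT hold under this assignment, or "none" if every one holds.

The assignment fails constraints 4 and 7.

1) S = 4 lies in [2, 4] — satisfied.
2) S = 4, not > 7; antecedent false, conditional vacuously true — satisfied.
3) 3U - 4T = 3(6) - 4(9) = -18 — satisfied.
4) 6 mod 4 = 2, not 0 — violated.
5) 5W + 5T = 5(20) + 5(9) = 145 — satisfied.
6) 8 / 2 = 4, so 2 divides 8 — satisfied.
7) T=9, S=4, X=8; 0 of them equal 6, not exactly one — violated.
8) W=20, X=8, V=19; 1 of them equals 20 — satisfied.
9) abs(6 - 9) = 3 — satisfied.
10) values 4 <= 9 <= 19 — satisfied.
11) V = 19 > 17, so we need T ≤ 9; T = 9 ≤ 9 — satisfied.
12) values 4 < 19 < 20 — satisfied.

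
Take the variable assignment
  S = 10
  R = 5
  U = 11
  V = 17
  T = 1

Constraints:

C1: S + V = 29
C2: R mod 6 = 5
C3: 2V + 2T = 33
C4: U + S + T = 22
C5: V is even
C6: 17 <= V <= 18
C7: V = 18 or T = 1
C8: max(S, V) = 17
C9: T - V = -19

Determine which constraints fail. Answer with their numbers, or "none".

No — constraints 1, 3, 5, and 9 are not satisfied.

C1: S + V = 10 + 17 = 27, not 29  fails
C2: 5 mod 6 = 5  holds
C3: 2V + 2T = 2(17) + 2(1) = 36, not 33  fails
C4: U + S + T = 11 + 10 + 1 = 22  holds
C5: V = 17 is odd  fails
C6: V = 17 lies in [17, 18]  holds
C7: V = 17 ≠ 18, but T = 1 = 1 (second disjunct)  holds
C8: max(10, 17) = 17  holds
C9: T - V = 1 - 17 = -16, not -19  fails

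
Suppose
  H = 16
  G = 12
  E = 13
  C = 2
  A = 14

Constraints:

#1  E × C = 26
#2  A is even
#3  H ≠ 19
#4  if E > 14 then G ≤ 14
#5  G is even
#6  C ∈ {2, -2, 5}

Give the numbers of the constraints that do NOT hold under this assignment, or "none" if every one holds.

#1 E × C = 13 × 2 = 26  holds
#2 A = 14 is even  holds
#3 H = 16, and 16 ≠ 19  holds
#4 E = 13, not > 14; antecedent false, conditional vacuously true  holds
#5 G = 12 is even  holds
#6 C = 2 is in {2, -2, 5}  holds

All constraints are satisfied.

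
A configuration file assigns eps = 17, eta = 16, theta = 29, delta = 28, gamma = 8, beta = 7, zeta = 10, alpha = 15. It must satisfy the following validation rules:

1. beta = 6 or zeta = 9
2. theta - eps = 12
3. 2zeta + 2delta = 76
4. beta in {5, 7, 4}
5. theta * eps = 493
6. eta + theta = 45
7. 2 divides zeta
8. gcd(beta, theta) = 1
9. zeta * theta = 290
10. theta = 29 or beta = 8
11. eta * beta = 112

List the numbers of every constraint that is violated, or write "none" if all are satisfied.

1. beta = 7 ≠ 6 and zeta = 10 ≠ 9; both disjuncts false  ✗
2. theta - eps = 29 - 17 = 12  ✓
3. 2zeta + 2delta = 2(10) + 2(28) = 76  ✓
4. beta = 7 is in {5, 7, 4}  ✓
5. theta * eps = 29 * 17 = 493  ✓
6. eta + theta = 16 + 29 = 45  ✓
7. 10 / 2 = 5, so 2 divides 10  ✓
8. gcd(7, 29) = 1  ✓
9. zeta * theta = 10 * 29 = 290  ✓
10. theta = 29 = 29 (first disjunct)  ✓
11. eta * beta = 16 * 7 = 112  ✓

Constraint 1 does not hold.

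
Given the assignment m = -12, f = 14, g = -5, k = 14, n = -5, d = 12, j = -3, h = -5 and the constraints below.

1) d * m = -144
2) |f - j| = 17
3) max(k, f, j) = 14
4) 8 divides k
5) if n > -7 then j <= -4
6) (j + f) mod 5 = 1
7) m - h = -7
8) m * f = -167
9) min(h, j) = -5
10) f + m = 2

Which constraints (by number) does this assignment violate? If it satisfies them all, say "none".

The assignment fails constraints 4, 5, and 8.

1) d * m = 12 * (-12) = -144 — OK.
2) |14 - (-3)| = 17 — OK.
3) max(14, 14, -3) = 14 — OK.
4) 14 = 8*1 + 6, so 8 does not divide 14 — violated.
5) n = -5 > -7, so we need j ≤ -4; but j = -3 > -4 — violated.
6) j + f = 11; 11 mod 5 = 1 — OK.
7) m - h = -12 - (-5) = -7 — OK.
8) m * f = -12 * 14 = -168, not -167 — violated.
9) min(-5, -3) = -5 — OK.
10) f + m = 14 + (-12) = 2 — OK.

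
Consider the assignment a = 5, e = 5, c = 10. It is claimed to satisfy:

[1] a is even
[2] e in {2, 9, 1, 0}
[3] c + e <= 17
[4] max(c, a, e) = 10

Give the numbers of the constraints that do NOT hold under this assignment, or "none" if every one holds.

The assignment fails constraints 1 and 2.

[1] a = 5 is odd — violated.
[2] e = 5 is not in {2, 9, 1, 0} — violated.
[3] c + e = 10 + 5 = 15; 15 ≤ 17 — OK.
[4] max(10, 5, 5) = 10 — OK.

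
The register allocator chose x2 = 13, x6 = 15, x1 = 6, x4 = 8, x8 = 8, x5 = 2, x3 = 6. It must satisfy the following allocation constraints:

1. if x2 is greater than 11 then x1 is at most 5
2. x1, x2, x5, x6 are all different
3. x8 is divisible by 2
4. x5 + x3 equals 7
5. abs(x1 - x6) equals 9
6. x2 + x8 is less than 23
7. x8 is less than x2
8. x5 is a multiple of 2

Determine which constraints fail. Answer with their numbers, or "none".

1. x2 = 13 > 11, so we need x1 ≤ 5; but x1 = 6 > 5 — violated.
2. values 6, 13, 2, 15 are pairwise distinct — satisfied.
3. 8 / 2 = 4, so 2 divides 8 — satisfied.
4. x5 + x3 = 2 + 6 = 8, not 7 — violated.
5. abs(6 - 15) = 9 — satisfied.
6. x2 + x8 = 13 + 8 = 21; 21 < 23 — satisfied.
7. x8 = 8, x2 = 13; 8 < 13 — satisfied.
8. 2 / 2 = 1, so 2 divides 2 — satisfied.

The assignment fails constraints 1, 4.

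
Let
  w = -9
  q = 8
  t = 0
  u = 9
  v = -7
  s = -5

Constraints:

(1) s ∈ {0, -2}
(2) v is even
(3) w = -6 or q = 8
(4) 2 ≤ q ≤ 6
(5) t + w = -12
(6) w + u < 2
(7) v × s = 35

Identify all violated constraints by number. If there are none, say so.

(1) s = -5 is not in {0, -2}  ✘
(2) v = -7 is odd  ✘
(3) w = -9 ≠ -6, but q = 8 = 8 (second disjunct)  ✔
(4) q = 8 is outside [2, 6]  ✘
(5) t + w = 0 + (-9) = -9, not -12  ✘
(6) w + u = -9 + 9 = 0; 0 < 2  ✔
(7) v × s = -7 × (-5) = 35  ✔

Constraints 1, 2, 4, 5 do not hold.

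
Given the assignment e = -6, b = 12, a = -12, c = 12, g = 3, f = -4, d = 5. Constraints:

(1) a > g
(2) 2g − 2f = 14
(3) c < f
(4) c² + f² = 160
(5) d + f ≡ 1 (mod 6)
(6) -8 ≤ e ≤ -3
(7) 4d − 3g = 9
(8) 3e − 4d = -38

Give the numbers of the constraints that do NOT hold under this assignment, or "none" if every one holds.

(1) a = -12, g = 3; -12 ≤ 3 (want >) — violated.
(2) 2g − 2f = 2(3) − 2(-4) = 14 — satisfied.
(3) c = 12, f = -4; 12 ≥ -4 (want <) — violated.
(4) c² + f² = 12² + (-4)² = 144 + 16 = 160 — satisfied.
(5) d + f = 1; 1 mod 6 = 1 — satisfied.
(6) e = -6 lies in [-8, -3] — satisfied.
(7) 4d − 3g = 4(5) − 3(3) = 11, not 9 — violated.
(8) 3e − 4d = 3(-6) − 4(5) = -38 — satisfied.

Violated: 1, 3, and 7.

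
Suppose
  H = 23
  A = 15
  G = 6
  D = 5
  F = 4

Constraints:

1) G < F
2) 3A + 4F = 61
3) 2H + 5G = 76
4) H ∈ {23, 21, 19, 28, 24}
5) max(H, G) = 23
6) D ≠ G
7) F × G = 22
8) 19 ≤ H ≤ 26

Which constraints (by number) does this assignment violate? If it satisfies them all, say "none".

1) G = 6, F = 4; 6 ≥ 4 (want <)  false
2) 3A + 4F = 3(15) + 4(4) = 61  true
3) 2H + 5G = 2(23) + 5(6) = 76  true
4) H = 23 is in {23, 21, 19, 28, 24}  true
5) max(23, 6) = 23  true
6) D = 5, G = 6; distinct  true
7) F × G = 4 × 6 = 24, not 22  false
8) H = 23 lies in [19, 26]  true

Constraints 1 and 7 are violated.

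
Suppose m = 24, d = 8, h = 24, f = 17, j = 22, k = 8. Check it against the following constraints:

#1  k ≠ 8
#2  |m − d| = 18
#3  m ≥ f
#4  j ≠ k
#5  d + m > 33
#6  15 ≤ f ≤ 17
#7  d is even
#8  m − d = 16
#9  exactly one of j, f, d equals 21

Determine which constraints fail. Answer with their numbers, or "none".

Constraints 1, 2, 5, 9 are violated.

#1 k = 8, but 8 is required to differ — does not hold.
#2 |24 − 8| = 16, not 18 — does not hold.
#3 m = 24, f = 17; 24 ≥ 17 — holds.
#4 j = 22, k = 8; distinct — holds.
#5 d + m = 8 + 24 = 32; 32 ≤ 33, bound 33 not met — does not hold.
#6 f = 17 lies in [15, 17] — holds.
#7 d = 8 is even — holds.
#8 m − d = 24 − 8 = 16 — holds.
#9 j=22, f=17, d=8; 0 of them equal 21, not exactly one — does not hold.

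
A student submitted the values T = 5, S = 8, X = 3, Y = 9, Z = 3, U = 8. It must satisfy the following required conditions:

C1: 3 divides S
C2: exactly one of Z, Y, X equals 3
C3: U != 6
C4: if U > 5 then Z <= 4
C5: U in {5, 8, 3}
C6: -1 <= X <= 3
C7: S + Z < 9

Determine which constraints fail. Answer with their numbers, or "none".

C1: 8 = 3*2 + 2, so 3 does not divide 8 — violated.
C2: Z=3, Y=9, X=3; 2 of them equal 3, not exactly one — violated.
C3: U = 8, and 8 ≠ 6 — OK.
C4: U = 8 > 5, so we need Z ≤ 4; Z = 3 ≤ 4 — OK.
C5: U = 8 is in {5, 8, 3} — OK.
C6: X = 3 lies in [-1, 3] — OK.
C7: S + Z = 8 + 3 = 11; 11 ≥ 9, bound 9 not met — violated.

Violated: 1, 2, and 7.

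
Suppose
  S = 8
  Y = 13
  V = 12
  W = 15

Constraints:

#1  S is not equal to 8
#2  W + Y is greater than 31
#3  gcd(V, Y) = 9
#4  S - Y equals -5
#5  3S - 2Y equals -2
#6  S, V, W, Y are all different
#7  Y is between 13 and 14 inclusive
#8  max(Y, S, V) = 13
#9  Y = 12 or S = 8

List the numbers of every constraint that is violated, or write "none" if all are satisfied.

#1 S = 8, but 8 is required to differ  no
#2 W + Y = 15 + 13 = 28; 28 ≤ 31, bound 31 not met  no
#3 gcd(12, 13) = 1, not 9  no
#4 S - Y = 8 - 13 = -5  yes
#5 3S - 2Y = 3(8) - 2(13) = -2  yes
#6 values 8, 12, 15, 13 are pairwise distinct  yes
#7 Y = 13 lies in [13, 14]  yes
#8 max(13, 8, 12) = 13  yes
#9 Y = 13 ≠ 12, but S = 8 = 8 (second disjunct)  yes

The assignment fails constraints 1, 2, 3.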